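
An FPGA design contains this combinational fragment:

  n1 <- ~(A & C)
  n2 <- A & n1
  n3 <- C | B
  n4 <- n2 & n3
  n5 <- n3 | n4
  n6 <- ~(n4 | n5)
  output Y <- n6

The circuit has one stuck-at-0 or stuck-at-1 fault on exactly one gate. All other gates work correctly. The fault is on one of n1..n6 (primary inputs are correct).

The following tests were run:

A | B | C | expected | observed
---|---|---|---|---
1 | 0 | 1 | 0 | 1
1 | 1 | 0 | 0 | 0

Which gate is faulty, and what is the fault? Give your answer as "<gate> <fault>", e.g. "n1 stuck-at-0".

n5 stuck-at-0

Fault-free values for test 1 (A=1, B=0, C=1): n1=0, n2=0, n3=1, n4=0, n5=1, n6=0, giving Y=0. Observed 1.
Test 1: faults giving observed 1 are {n3 stuck-at-0, n5 stuck-at-0, n6 stuck-at-1}.
Test 2 (A=1, B=1, C=0): fault-free n1=1, n2=1, n3=1, n4=1, n5=1, n6=0 → 0; observed 0. Eliminates n3 stuck-at-0, n6 stuck-at-1.
Only n5 stuck-at-0 is consistent with every test.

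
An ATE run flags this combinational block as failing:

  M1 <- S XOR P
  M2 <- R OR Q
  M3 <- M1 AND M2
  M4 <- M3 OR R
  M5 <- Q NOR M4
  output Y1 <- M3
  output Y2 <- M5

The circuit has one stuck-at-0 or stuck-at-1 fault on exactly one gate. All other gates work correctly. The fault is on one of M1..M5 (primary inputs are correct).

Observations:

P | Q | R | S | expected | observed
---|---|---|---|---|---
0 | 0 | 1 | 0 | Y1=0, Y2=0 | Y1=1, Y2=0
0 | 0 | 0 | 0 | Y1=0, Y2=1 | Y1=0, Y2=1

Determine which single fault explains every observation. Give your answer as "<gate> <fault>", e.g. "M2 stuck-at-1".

M1 stuck-at-1

Fault-free values for test 1 (P=0, Q=0, R=1, S=0): M1=0, M2=1, M3=0, M4=1, M5=0, giving Y1=0, Y2=0. Observed Y1=1, Y2=0.
Test 1: faults giving observed Y1=1, Y2=0 are {M1 stuck-at-1, M3 stuck-at-1}.
Test 2 (P=0, Q=0, R=0, S=0): fault-free M1=0, M2=0, M3=0, M4=0, M5=1 → Y1=0, Y2=1; observed Y1=0, Y2=1. Eliminates M3 stuck-at-1.
Only M1 stuck-at-1 is consistent with every test.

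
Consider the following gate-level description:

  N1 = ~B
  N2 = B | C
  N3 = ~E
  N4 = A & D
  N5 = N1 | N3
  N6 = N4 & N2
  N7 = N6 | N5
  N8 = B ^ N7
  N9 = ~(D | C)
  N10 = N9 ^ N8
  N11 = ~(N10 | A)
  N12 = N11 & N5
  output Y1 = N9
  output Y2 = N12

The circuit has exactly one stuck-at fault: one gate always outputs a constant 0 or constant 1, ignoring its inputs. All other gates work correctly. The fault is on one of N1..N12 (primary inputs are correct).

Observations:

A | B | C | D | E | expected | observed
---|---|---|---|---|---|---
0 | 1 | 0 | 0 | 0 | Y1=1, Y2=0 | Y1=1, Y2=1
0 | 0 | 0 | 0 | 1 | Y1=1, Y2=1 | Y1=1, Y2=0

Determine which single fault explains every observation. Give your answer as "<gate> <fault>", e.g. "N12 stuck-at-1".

Fault-free values for test 1 (A=0, B=1, C=0, D=0, E=0): N1=0, N2=1, N3=1, N4=0, N5=1, N6=0, N7=1, N8=0, N9=1, N10=1, N11=0, N12=0, giving Y1=1, Y2=0. Observed Y1=1, Y2=1.
Test 1: faults giving observed Y1=1, Y2=1 are {N7 stuck-at-0, N8 stuck-at-1, N10 stuck-at-0, N11 stuck-at-1, N12 stuck-at-1}.
Test 2 (A=0, B=0, C=0, D=0, E=1): fault-free N1=1, N2=0, N3=0, N4=0, N5=1, N6=0, N7=1, N8=1, N9=1, N10=0, N11=1, N12=1 → Y1=1, Y2=1; observed Y1=1, Y2=0. Eliminates N8 stuck-at-1, N10 stuck-at-0, N11 stuck-at-1, N12 stuck-at-1.
Only N7 stuck-at-0 is consistent with every test.

N7 stuck-at-0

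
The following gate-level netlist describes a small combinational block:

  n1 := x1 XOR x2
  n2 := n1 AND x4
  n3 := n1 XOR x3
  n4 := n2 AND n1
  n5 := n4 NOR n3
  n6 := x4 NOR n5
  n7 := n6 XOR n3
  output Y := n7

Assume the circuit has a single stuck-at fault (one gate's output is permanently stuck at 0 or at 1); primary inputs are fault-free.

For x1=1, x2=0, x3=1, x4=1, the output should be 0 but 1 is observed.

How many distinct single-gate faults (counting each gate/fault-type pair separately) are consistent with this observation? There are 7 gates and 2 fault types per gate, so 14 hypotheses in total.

4

Fault-free: n1=1, n2=1, n3=0, n4=1, n5=0, n6=0, n7=0 → 0. Observed 1.
  n1 stuck-at-0: output 1 ✓
  n1 stuck-at-1: output 0 ✗
  n2 stuck-at-0: output 0 ✗
  n2 stuck-at-1: output 0 ✗
  n3 stuck-at-0: output 0 ✗
  n3 stuck-at-1: output 1 ✓
  n4 stuck-at-0: output 0 ✗
  n4 stuck-at-1: output 0 ✗
  n5 stuck-at-0: output 0 ✗
  n5 stuck-at-1: output 0 ✗
  n6 stuck-at-0: output 0 ✗
  n6 stuck-at-1: output 1 ✓
  n7 stuck-at-0: output 0 ✗
  n7 stuck-at-1: output 1 ✓
Consistent faults: {n1 stuck-at-0, n3 stuck-at-1, n6 stuck-at-1, n7 stuck-at-1} — 4 in all.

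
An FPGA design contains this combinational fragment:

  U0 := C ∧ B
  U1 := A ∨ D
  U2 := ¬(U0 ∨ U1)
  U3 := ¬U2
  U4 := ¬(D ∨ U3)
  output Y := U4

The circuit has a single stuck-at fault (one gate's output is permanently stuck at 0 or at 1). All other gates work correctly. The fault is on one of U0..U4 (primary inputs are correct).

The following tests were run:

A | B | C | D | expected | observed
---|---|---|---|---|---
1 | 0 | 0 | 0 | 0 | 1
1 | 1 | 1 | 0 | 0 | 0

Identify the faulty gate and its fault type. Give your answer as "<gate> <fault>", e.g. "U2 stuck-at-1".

U1 stuck-at-0

Fault-free values for test 1 (A=1, B=0, C=0, D=0): U0=0, U1=1, U2=0, U3=1, U4=0, giving Y=0. Observed 1.
Test 1: faults giving observed 1 are {U1 stuck-at-0, U2 stuck-at-1, U3 stuck-at-0, U4 stuck-at-1}.
Test 2 (A=1, B=1, C=1, D=0): fault-free U0=1, U1=1, U2=0, U3=1, U4=0 → 0; observed 0. Eliminates U2 stuck-at-1, U3 stuck-at-0, U4 stuck-at-1.
Only U1 stuck-at-0 is consistent with every test.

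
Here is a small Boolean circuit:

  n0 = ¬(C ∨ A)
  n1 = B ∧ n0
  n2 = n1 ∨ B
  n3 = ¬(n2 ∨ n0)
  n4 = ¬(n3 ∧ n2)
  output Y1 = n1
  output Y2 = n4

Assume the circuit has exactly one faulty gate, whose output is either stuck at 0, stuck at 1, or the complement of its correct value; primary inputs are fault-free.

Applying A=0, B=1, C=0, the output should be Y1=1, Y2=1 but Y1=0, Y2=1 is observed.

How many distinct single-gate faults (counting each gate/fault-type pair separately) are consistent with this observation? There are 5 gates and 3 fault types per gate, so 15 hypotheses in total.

Fault-free: n0=1, n1=1, n2=1, n3=0, n4=1 → Y1=1, Y2=1. Observed Y1=0, Y2=1.
  n0: stuck-at-0, inverted output ✓; others ✗
  n1: stuck-at-0, inverted output ✓; others ✗
  n2: none of the 3 fault types match ✗
  n3: none of the 3 fault types match ✗
  n4: none of the 3 fault types match ✗
Consistent faults: {n0 stuck-at-0, n0 inverted output, n1 stuck-at-0, n1 inverted output} — 4 in all.

4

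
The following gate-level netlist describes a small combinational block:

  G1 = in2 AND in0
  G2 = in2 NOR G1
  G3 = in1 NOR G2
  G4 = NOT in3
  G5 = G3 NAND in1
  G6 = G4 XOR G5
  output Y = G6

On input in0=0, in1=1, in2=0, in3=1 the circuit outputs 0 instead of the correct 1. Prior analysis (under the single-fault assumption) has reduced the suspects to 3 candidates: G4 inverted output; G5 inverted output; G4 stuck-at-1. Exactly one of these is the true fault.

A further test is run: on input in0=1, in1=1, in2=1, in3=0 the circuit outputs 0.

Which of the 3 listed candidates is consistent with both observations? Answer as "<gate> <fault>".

G4 stuck-at-1

Evaluate each candidate on input in0=1, in1=1, in2=1, in3=0:
  G4 inverted output: G1=1, G2=0, G3=0, G4=0 [inverted output], G5=1, G6=1 → 1 — eliminated
  G5 inverted output: G1=1, G2=0, G3=0, G4=1, G5=0 [inverted output], G6=1 → 1 — eliminated
  G4 stuck-at-1: G1=1, G2=0, G3=0, G4=1 [stuck-at-1], G5=1, G6=0 → 0 — matches
Only G4 stuck-at-1 reproduces the observed 0.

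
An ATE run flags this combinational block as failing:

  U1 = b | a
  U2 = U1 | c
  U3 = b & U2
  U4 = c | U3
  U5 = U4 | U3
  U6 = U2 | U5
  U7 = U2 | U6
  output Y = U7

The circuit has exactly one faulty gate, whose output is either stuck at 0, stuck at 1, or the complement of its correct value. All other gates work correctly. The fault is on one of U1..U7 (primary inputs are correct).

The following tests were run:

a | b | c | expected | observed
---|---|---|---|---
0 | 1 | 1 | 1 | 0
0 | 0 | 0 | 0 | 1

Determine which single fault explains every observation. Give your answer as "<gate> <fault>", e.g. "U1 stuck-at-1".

Fault-free values for test 1 (a=0, b=1, c=1): U1=1, U2=1, U3=1, U4=1, U5=1, U6=1, U7=1, giving Y=1. Observed 0.
Test 1: faults giving observed 0 are {U7 stuck-at-0, U7 inverted output}.
Test 2 (a=0, b=0, c=0): fault-free U1=0, U2=0, U3=0, U4=0, U5=0, U6=0, U7=0 → 0; observed 1. Eliminates U7 stuck-at-0.
Only U7 inverted output is consistent with every test.

U7 inverted output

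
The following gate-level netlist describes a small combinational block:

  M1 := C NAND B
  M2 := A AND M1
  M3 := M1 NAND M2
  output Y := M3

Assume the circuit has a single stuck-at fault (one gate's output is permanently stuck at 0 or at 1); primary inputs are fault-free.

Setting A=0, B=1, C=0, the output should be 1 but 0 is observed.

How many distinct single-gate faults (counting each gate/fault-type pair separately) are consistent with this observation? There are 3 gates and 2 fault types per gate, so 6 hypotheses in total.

2

Fault-free: M1=1, M2=0, M3=1 → 1. Observed 0.
  M1 stuck-at-0: output 1 ✗
  M1 stuck-at-1: output 1 ✗
  M2 stuck-at-0: output 1 ✗
  M2 stuck-at-1: output 0 ✓
  M3 stuck-at-0: output 0 ✓
  M3 stuck-at-1: output 1 ✗
Consistent faults: {M2 stuck-at-1, M3 stuck-at-0} — 2 in all.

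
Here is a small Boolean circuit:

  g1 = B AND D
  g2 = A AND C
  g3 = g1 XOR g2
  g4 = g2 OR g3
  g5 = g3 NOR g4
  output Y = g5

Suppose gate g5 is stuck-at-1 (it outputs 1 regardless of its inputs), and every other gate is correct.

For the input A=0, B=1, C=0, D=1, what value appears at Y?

Propagate with g5 forced: g1=1, g2=0, g3=1, g4=1, g5=1 [stuck-at-1].
So Y = 1. (Without the fault it would be 0.)

1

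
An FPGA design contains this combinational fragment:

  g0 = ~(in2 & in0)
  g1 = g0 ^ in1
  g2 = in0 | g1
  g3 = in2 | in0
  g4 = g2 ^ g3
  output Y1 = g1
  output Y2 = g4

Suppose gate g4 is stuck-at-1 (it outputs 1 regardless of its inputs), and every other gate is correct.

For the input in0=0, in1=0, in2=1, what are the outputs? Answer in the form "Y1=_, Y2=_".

Propagate with g4 forced: g0=1, g1=1, g2=1, g3=1, g4=1 [stuck-at-1].
So the outputs are Y1=1, Y2=1. (Without the fault they would be Y1=1, Y2=0.)

Y1=1, Y2=1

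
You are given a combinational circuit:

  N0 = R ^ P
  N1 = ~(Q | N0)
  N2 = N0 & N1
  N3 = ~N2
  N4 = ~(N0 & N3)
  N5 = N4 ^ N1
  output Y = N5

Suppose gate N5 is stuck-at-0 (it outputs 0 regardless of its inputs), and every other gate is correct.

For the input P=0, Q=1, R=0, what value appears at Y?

0

Propagate with N5 forced: N0=0, N1=0, N2=0, N3=1, N4=1, N5=0 [stuck-at-0].
So Y = 0. (Without the fault it would be 1.)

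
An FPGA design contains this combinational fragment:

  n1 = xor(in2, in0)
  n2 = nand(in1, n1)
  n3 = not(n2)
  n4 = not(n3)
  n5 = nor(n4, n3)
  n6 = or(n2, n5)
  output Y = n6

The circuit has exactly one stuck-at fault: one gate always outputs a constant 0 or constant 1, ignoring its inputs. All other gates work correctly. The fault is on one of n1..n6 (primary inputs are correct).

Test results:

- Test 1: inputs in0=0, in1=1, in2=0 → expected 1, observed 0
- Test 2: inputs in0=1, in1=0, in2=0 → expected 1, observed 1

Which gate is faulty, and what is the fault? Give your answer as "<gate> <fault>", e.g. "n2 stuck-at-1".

Fault-free values for test 1 (in0=0, in1=1, in2=0): n1=0, n2=1, n3=0, n4=1, n5=0, n6=1, giving Y=1. Observed 0.
Test 1: faults giving observed 0 are {n1 stuck-at-1, n2 stuck-at-0, n6 stuck-at-0}.
Test 2 (in0=1, in1=0, in2=0): fault-free n1=1, n2=1, n3=0, n4=1, n5=0, n6=1 → 1; observed 1. Eliminates n2 stuck-at-0, n6 stuck-at-0.
Only n1 stuck-at-1 is consistent with every test.

n1 stuck-at-1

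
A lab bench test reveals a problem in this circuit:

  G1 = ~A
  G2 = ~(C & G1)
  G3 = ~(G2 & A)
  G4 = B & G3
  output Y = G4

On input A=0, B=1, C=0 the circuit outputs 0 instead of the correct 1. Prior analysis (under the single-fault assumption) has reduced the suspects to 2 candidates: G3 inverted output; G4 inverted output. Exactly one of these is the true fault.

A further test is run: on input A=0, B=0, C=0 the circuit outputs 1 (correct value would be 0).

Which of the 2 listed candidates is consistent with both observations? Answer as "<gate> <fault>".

G4 inverted output

Evaluate each candidate on input A=0, B=0, C=0:
  G3 inverted output: G1=1, G2=1, G3=0 [inverted output], G4=0 → 0 — eliminated
  G4 inverted output: G1=1, G2=1, G3=1, G4=1 [inverted output] → 1 — matches
Only G4 inverted output reproduces the observed 1.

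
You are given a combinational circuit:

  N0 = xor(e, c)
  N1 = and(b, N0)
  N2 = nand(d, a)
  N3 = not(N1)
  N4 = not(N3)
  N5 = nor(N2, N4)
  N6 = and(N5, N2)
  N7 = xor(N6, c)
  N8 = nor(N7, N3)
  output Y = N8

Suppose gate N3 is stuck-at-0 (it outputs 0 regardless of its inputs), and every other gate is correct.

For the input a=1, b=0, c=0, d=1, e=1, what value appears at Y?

Propagate with N3 forced: N0=1, N1=0, N2=0, N3=0 [stuck-at-0], N4=1, N5=0, N6=0, N7=0, N8=1.
So Y = 1. (Without the fault it would be 0.)

1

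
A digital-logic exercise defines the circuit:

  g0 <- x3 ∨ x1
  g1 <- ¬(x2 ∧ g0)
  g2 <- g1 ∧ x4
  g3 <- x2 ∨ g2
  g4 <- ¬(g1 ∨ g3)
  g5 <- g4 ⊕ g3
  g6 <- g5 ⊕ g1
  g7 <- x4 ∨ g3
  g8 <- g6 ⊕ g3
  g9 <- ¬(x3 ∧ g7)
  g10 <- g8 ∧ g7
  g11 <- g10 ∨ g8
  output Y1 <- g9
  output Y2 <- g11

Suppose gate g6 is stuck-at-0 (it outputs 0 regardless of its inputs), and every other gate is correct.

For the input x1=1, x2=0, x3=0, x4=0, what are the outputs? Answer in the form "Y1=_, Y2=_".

Y1=1, Y2=0

Propagate with g6 forced: g0=1, g1=1, g2=0, g3=0, g4=0, g5=0, g6=0 [stuck-at-0], g7=0, g8=0, g9=1, g10=0, g11=0.
So the outputs are Y1=1, Y2=0. (Without the fault they would be Y1=1, Y2=1.)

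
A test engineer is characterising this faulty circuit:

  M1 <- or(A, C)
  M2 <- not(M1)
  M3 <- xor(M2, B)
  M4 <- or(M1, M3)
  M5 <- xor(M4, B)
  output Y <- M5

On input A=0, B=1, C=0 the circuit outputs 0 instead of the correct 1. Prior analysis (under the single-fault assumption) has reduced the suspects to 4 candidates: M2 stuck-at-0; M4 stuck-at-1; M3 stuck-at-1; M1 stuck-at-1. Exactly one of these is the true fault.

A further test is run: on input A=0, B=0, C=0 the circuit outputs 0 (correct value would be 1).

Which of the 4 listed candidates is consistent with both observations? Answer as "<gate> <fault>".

Evaluate each candidate on input A=0, B=0, C=0:
  M2 stuck-at-0: M1=0, M2=0 [stuck-at-0], M3=0, M4=0, M5=0 → 0 — matches
  M4 stuck-at-1: M1=0, M2=1, M3=1, M4=1 [stuck-at-1], M5=1 → 1 — eliminated
  M3 stuck-at-1: M1=0, M2=1, M3=1 [stuck-at-1], M4=1, M5=1 → 1 — eliminated
  M1 stuck-at-1: M1=1 [stuck-at-1], M2=0, M3=0, M4=1, M5=1 → 1 — eliminated
Only M2 stuck-at-0 reproduces the observed 0.

M2 stuck-at-0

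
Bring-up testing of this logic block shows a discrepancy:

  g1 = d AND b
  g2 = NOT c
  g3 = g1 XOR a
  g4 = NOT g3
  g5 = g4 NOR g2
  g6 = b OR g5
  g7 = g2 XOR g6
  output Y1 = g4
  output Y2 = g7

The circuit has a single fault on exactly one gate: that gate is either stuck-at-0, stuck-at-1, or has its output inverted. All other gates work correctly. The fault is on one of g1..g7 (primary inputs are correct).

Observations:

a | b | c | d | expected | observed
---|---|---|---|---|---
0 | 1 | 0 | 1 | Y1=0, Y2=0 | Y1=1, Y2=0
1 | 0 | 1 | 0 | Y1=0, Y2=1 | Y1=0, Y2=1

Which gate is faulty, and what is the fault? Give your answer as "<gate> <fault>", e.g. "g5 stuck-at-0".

g1 stuck-at-0

Fault-free values for test 1 (a=0, b=1, c=0, d=1): g1=1, g2=1, g3=1, g4=0, g5=0, g6=1, g7=0, giving Y1=0, Y2=0. Observed Y1=1, Y2=0.
Test 1: faults giving observed Y1=1, Y2=0 are {g1 stuck-at-0, g1 inverted output, g3 stuck-at-0, g3 inverted output, g4 stuck-at-1, g4 inverted output}.
Test 2 (a=1, b=0, c=1, d=0): fault-free g1=0, g2=0, g3=1, g4=0, g5=1, g6=1, g7=1 → Y1=0, Y2=1; observed Y1=0, Y2=1. Eliminates g1 inverted output, g3 stuck-at-0, g3 inverted output, g4 stuck-at-1, g4 inverted output.
Only g1 stuck-at-0 is consistent with every test.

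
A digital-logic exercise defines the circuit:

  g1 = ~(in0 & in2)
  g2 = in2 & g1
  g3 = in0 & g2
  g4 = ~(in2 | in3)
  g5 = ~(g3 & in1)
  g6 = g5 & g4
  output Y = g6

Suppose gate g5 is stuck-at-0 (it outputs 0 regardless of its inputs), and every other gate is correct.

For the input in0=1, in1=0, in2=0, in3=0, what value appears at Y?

0

Propagate with g5 forced: g1=1, g2=0, g3=0, g4=1, g5=0 [stuck-at-0], g6=0.
So Y = 0. (Without the fault it would be 1.)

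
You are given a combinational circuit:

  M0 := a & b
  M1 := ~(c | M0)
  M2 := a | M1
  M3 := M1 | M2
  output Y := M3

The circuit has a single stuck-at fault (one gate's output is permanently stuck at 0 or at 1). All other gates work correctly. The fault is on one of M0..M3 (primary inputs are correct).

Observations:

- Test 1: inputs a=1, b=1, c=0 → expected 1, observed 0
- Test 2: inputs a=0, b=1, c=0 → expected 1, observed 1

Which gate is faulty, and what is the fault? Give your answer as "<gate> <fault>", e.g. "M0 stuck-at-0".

M2 stuck-at-0

Fault-free values for test 1 (a=1, b=1, c=0): M0=1, M1=0, M2=1, M3=1, giving Y=1. Observed 0.
Test 1: faults giving observed 0 are {M2 stuck-at-0, M3 stuck-at-0}.
Test 2 (a=0, b=1, c=0): fault-free M0=0, M1=1, M2=1, M3=1 → 1; observed 1. Eliminates M3 stuck-at-0.
Only M2 stuck-at-0 is consistent with every test.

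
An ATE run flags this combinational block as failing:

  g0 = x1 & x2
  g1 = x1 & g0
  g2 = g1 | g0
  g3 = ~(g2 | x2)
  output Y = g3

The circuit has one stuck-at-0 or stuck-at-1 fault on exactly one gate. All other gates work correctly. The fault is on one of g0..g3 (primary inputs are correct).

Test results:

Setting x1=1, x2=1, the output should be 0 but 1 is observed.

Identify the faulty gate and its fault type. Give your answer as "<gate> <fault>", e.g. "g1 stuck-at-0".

g3 stuck-at-1

Fault-free values for test 1 (x1=1, x2=1): g0=1, g1=1, g2=1, g3=0, giving Y=0. Observed 1.
Test 1: faults giving observed 1 are {g3 stuck-at-1}.
Only g3 stuck-at-1 is consistent with every test.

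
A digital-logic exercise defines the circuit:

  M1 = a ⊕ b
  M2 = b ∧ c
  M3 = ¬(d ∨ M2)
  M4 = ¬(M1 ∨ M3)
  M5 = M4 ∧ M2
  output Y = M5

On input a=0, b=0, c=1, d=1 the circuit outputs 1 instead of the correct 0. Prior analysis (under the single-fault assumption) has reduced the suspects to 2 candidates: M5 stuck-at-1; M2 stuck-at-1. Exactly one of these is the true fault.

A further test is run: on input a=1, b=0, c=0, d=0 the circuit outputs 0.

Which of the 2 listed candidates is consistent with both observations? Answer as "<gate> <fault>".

M2 stuck-at-1

Evaluate each candidate on input a=1, b=0, c=0, d=0:
  M5 stuck-at-1: M1=1, M2=0, M3=1, M4=0, M5=1 [stuck-at-1] → 1 — eliminated
  M2 stuck-at-1: M1=1, M2=1 [stuck-at-1], M3=0, M4=0, M5=0 → 0 — matches
Only M2 stuck-at-1 reproduces the observed 0.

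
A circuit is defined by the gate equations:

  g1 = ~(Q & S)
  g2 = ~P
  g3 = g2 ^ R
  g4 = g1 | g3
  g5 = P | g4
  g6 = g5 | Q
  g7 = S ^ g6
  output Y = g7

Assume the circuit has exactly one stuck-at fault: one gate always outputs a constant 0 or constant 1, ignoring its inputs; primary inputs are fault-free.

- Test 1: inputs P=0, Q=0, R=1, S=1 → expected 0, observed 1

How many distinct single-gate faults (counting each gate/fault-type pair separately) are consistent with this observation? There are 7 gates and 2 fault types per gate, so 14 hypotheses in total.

Fault-free: g1=1, g2=1, g3=0, g4=1, g5=1, g6=1, g7=0 → 0. Observed 1.
  g1 stuck-at-0: output 1 ✓
  g1 stuck-at-1: output 0 ✗
  g2 stuck-at-0: output 0 ✗
  g2 stuck-at-1: output 0 ✗
  g3 stuck-at-0: output 0 ✗
  g3 stuck-at-1: output 0 ✗
  g4 stuck-at-0: output 1 ✓
  g4 stuck-at-1: output 0 ✗
  g5 stuck-at-0: output 1 ✓
  g5 stuck-at-1: output 0 ✗
  g6 stuck-at-0: output 1 ✓
  g6 stuck-at-1: output 0 ✗
  g7 stuck-at-0: output 0 ✗
  g7 stuck-at-1: output 1 ✓
Consistent faults: {g1 stuck-at-0, g4 stuck-at-0, g5 stuck-at-0, g6 stuck-at-0, g7 stuck-at-1} — 5 in all.

5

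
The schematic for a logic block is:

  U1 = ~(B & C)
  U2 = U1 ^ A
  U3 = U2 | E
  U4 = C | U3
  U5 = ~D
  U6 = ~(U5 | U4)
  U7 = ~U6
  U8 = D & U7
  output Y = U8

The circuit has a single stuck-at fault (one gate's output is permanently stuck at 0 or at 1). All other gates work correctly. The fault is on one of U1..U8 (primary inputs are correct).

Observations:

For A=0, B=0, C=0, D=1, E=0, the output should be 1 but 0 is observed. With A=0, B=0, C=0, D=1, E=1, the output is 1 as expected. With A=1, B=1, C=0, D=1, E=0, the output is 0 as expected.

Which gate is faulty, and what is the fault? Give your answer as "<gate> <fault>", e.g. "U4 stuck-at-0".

Fault-free values for test 1 (A=0, B=0, C=0, D=1, E=0): U1=1, U2=1, U3=1, U4=1, U5=0, U6=0, U7=1, U8=1, giving Y=1. Observed 0.
Test 1: faults giving observed 0 are {U1 stuck-at-0, U2 stuck-at-0, U3 stuck-at-0, U4 stuck-at-0, U6 stuck-at-1, U7 stuck-at-0, U8 stuck-at-0}.
Test 2 (A=0, B=0, C=0, D=1, E=1): fault-free U1=1, U2=1, U3=1, U4=1, U5=0, U6=0, U7=1, U8=1 → 1; observed 1. Eliminates U3 stuck-at-0, U4 stuck-at-0, U6 stuck-at-1, U7 stuck-at-0, U8 stuck-at-0.
Test 3 (A=1, B=1, C=0, D=1, E=0): fault-free U1=1, U2=0, U3=0, U4=0, U5=0, U6=1, U7=0, U8=0 → 0; observed 0. Eliminates U1 stuck-at-0.
Only U2 stuck-at-0 is consistent with every test.

U2 stuck-at-0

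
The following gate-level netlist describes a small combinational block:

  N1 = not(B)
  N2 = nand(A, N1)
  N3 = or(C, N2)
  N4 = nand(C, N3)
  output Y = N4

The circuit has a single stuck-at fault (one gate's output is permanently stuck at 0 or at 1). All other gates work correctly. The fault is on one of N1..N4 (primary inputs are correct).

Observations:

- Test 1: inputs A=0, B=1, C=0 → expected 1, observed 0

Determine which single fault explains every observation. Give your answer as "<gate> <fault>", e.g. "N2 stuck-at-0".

N4 stuck-at-0

Fault-free values for test 1 (A=0, B=1, C=0): N1=0, N2=1, N3=1, N4=1, giving Y=1. Observed 0.
Test 1: faults giving observed 0 are {N4 stuck-at-0}.
Only N4 stuck-at-0 is consistent with every test.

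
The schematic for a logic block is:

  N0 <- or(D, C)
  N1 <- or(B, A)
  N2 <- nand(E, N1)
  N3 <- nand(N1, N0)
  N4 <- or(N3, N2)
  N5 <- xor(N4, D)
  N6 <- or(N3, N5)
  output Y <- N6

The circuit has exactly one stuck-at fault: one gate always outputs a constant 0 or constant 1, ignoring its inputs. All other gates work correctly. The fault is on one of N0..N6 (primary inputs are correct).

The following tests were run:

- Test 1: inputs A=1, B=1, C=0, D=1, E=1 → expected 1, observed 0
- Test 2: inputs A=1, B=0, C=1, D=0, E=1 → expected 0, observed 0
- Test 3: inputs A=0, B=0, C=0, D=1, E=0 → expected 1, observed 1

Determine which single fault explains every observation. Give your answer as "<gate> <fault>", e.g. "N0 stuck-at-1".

Fault-free values for test 1 (A=1, B=1, C=0, D=1, E=1): N0=1, N1=1, N2=0, N3=0, N4=0, N5=1, N6=1, giving Y=1. Observed 0.
Test 1: faults giving observed 0 are {N2 stuck-at-1, N4 stuck-at-1, N5 stuck-at-0, N6 stuck-at-0}.
Test 2 (A=1, B=0, C=1, D=0, E=1): fault-free N0=1, N1=1, N2=0, N3=0, N4=0, N5=0, N6=0 → 0; observed 0. Eliminates N2 stuck-at-1, N4 stuck-at-1.
Test 3 (A=0, B=0, C=0, D=1, E=0): fault-free N0=1, N1=0, N2=1, N3=1, N4=1, N5=0, N6=1 → 1; observed 1. Eliminates N6 stuck-at-0.
Only N5 stuck-at-0 is consistent with every test.

N5 stuck-at-0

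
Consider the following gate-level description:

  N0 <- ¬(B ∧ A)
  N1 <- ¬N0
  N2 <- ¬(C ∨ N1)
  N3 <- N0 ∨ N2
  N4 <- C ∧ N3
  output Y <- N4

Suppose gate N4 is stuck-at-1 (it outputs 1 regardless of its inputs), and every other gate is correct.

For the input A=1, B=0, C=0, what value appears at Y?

Propagate with N4 forced: N0=1, N1=0, N2=1, N3=1, N4=1 [stuck-at-1].
So Y = 1. (Without the fault it would be 0.)

1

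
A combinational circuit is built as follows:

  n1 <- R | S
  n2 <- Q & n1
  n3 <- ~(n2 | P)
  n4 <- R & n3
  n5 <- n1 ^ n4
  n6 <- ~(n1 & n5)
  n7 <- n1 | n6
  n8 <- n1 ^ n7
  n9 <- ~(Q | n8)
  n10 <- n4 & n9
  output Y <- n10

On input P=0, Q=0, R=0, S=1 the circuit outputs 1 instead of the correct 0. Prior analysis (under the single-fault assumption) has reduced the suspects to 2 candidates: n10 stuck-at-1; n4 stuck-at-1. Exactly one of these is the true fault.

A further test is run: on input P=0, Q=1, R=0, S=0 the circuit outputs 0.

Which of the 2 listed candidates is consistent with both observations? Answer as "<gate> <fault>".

Evaluate each candidate on input P=0, Q=1, R=0, S=0:
  n10 stuck-at-1: n1=0, n2=0, n3=1, n4=0, n5=0, n6=1, n7=1, n8=1, n9=0, n10=1 [stuck-at-1] → 1 — eliminated
  n4 stuck-at-1: n1=0, n2=0, n3=1, n4=1 [stuck-at-1], n5=1, n6=1, n7=1, n8=1, n9=0, n10=0 → 0 — matches
Only n4 stuck-at-1 reproduces the observed 0.

n4 stuck-at-1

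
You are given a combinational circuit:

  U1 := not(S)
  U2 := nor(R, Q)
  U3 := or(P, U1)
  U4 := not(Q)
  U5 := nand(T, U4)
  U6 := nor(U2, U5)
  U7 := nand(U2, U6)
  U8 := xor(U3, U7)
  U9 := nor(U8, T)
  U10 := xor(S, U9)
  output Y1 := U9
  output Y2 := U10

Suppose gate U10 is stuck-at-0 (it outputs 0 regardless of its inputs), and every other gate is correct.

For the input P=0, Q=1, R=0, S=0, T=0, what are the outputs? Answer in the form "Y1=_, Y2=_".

Propagate with U10 forced: U1=1, U2=0, U3=1, U4=0, U5=1, U6=0, U7=1, U8=0, U9=1, U10=0 [stuck-at-0].
So the outputs are Y1=1, Y2=0. (Without the fault they would be Y1=1, Y2=1.)

Y1=1, Y2=0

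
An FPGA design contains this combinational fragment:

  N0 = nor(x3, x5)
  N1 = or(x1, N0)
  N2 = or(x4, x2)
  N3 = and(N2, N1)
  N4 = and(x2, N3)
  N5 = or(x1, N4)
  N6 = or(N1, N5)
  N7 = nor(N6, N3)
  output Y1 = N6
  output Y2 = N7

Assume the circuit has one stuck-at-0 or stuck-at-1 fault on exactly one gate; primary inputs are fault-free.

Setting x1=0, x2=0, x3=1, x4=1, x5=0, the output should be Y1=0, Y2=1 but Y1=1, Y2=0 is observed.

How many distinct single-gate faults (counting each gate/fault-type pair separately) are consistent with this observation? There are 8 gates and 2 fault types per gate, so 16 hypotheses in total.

Fault-free: N0=0, N1=0, N2=1, N3=0, N4=0, N5=0, N6=0, N7=1 → Y1=0, Y2=1. Observed Y1=1, Y2=0.
  N0: stuck-at-1 ✓; others ✗
  N1: stuck-at-1 ✓; others ✗
  N2: none of the 2 fault types match ✗
  N3: none of the 2 fault types match ✗
  N4: stuck-at-1 ✓; others ✗
  N5: stuck-at-1 ✓; others ✗
  N6: stuck-at-1 ✓; others ✗
  N7: none of the 2 fault types match ✗
Consistent faults: {N0 stuck-at-1, N1 stuck-at-1, N4 stuck-at-1, N5 stuck-at-1, N6 stuck-at-1} — 5 in all.

5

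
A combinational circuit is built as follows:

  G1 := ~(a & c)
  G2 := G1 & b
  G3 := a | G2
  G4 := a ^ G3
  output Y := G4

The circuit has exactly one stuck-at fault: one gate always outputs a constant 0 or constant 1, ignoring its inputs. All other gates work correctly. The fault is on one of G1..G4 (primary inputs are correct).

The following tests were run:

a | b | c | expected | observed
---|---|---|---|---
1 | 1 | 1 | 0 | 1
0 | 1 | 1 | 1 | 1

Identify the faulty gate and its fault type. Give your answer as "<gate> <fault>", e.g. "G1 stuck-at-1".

G4 stuck-at-1

Fault-free values for test 1 (a=1, b=1, c=1): G1=0, G2=0, G3=1, G4=0, giving Y=0. Observed 1.
Test 1: faults giving observed 1 are {G3 stuck-at-0, G4 stuck-at-1}.
Test 2 (a=0, b=1, c=1): fault-free G1=1, G2=1, G3=1, G4=1 → 1; observed 1. Eliminates G3 stuck-at-0.
Only G4 stuck-at-1 is consistent with every test.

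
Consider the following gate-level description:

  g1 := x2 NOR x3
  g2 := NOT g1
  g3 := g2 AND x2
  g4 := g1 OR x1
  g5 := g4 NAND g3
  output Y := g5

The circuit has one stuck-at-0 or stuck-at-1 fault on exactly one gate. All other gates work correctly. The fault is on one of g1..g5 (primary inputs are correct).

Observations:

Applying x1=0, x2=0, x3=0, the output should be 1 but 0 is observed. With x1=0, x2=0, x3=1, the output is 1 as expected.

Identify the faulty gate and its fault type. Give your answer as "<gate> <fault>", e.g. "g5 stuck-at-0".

g3 stuck-at-1

Fault-free values for test 1 (x1=0, x2=0, x3=0): g1=1, g2=0, g3=0, g4=1, g5=1, giving Y=1. Observed 0.
Test 1: faults giving observed 0 are {g3 stuck-at-1, g5 stuck-at-0}.
Test 2 (x1=0, x2=0, x3=1): fault-free g1=0, g2=1, g3=0, g4=0, g5=1 → 1; observed 1. Eliminates g5 stuck-at-0.
Only g3 stuck-at-1 is consistent with every test.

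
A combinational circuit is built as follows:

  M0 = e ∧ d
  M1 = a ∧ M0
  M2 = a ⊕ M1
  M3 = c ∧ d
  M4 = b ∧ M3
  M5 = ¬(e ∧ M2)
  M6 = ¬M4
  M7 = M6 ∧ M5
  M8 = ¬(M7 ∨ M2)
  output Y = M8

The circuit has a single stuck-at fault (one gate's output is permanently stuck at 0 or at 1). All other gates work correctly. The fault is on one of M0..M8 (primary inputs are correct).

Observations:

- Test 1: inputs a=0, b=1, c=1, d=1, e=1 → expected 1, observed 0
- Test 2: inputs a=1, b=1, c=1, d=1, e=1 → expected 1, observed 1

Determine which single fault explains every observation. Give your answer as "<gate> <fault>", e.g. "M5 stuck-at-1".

M1 stuck-at-1

Fault-free values for test 1 (a=0, b=1, c=1, d=1, e=1): M0=1, M1=0, M2=0, M3=1, M4=1, M5=1, M6=0, M7=0, M8=1, giving Y=1. Observed 0.
Test 1: faults giving observed 0 are {M1 stuck-at-1, M2 stuck-at-1, M3 stuck-at-0, M4 stuck-at-0, M6 stuck-at-1, M7 stuck-at-1, M8 stuck-at-0}.
Test 2 (a=1, b=1, c=1, d=1, e=1): fault-free M0=1, M1=1, M2=0, M3=1, M4=1, M5=1, M6=0, M7=0, M8=1 → 1; observed 1. Eliminates M2 stuck-at-1, M3 stuck-at-0, M4 stuck-at-0, M6 stuck-at-1, M7 stuck-at-1, M8 stuck-at-0.
Only M1 stuck-at-1 is consistent with every test.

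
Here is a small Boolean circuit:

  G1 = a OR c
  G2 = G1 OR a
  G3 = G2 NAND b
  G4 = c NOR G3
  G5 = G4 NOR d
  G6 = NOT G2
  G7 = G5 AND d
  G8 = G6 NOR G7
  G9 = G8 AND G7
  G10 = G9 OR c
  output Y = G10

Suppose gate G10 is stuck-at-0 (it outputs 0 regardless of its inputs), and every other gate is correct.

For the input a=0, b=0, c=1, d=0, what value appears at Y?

Propagate with G10 forced: G1=1, G2=1, G3=1, G4=0, G5=1, G6=0, G7=0, G8=1, G9=0, G10=0 [stuck-at-0].
So Y = 0. (Without the fault it would be 1.)

0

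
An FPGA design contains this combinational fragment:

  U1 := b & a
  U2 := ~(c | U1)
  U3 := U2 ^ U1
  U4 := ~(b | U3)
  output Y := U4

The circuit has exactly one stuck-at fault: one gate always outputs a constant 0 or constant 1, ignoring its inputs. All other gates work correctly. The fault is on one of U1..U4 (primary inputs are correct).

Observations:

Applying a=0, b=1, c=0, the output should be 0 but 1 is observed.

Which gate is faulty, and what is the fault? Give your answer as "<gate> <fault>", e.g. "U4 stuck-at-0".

Fault-free values for test 1 (a=0, b=1, c=0): U1=0, U2=1, U3=1, U4=0, giving Y=0. Observed 1.
Test 1: faults giving observed 1 are {U4 stuck-at-1}.
Only U4 stuck-at-1 is consistent with every test.

U4 stuck-at-1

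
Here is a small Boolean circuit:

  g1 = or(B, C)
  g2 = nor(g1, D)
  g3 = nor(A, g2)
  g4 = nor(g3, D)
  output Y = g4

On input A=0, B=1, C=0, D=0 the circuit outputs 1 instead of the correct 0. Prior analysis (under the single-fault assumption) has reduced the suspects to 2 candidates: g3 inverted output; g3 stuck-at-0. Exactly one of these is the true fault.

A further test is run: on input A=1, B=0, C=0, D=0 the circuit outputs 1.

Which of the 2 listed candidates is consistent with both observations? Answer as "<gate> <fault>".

Evaluate each candidate on input A=1, B=0, C=0, D=0:
  g3 inverted output: g1=0, g2=1, g3=1 [inverted output], g4=0 → 0 — eliminated
  g3 stuck-at-0: g1=0, g2=1, g3=0 [stuck-at-0], g4=1 → 1 — matches
Only g3 stuck-at-0 reproduces the observed 1.

g3 stuck-at-0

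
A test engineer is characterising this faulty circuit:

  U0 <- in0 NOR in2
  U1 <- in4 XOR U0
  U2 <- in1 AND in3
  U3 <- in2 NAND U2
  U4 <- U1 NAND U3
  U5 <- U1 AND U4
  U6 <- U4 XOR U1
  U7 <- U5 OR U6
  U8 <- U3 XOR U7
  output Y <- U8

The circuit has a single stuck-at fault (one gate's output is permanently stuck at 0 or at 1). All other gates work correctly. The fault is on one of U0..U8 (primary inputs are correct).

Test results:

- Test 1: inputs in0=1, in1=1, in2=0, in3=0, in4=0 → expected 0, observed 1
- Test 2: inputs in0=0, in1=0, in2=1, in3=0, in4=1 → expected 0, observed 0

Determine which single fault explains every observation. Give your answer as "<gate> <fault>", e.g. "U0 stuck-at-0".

U4 stuck-at-0

Fault-free values for test 1 (in0=1, in1=1, in2=0, in3=0, in4=0): U0=0, U1=0, U2=0, U3=1, U4=1, U5=0, U6=1, U7=1, U8=0, giving Y=0. Observed 1.
Test 1: faults giving observed 1 are {U3 stuck-at-0, U4 stuck-at-0, U6 stuck-at-0, U7 stuck-at-0, U8 stuck-at-1}.
Test 2 (in0=0, in1=0, in2=1, in3=0, in4=1): fault-free U0=0, U1=1, U2=0, U3=1, U4=0, U5=0, U6=1, U7=1, U8=0 → 0; observed 0. Eliminates U3 stuck-at-0, U6 stuck-at-0, U7 stuck-at-0, U8 stuck-at-1.
Only U4 stuck-at-0 is consistent with every test.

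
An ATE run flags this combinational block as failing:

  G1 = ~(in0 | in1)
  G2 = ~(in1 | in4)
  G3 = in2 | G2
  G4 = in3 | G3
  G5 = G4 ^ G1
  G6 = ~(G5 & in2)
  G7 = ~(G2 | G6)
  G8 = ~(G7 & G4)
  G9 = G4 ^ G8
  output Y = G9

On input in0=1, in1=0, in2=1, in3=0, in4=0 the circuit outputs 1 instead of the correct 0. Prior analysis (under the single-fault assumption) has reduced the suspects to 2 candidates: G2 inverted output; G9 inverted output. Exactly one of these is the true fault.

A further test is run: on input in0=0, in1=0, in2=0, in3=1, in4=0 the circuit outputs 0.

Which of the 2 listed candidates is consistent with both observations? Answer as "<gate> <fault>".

G2 inverted output

Evaluate each candidate on input in0=0, in1=0, in2=0, in3=1, in4=0:
  G2 inverted output: G1=1, G2=0 [inverted output], G3=0, G4=1, G5=0, G6=1, G7=0, G8=1, G9=0 → 0 — matches
  G9 inverted output: G1=1, G2=1, G3=1, G4=1, G5=0, G6=1, G7=0, G8=1, G9=1 [inverted output] → 1 — eliminated
Only G2 inverted output reproduces the observed 0.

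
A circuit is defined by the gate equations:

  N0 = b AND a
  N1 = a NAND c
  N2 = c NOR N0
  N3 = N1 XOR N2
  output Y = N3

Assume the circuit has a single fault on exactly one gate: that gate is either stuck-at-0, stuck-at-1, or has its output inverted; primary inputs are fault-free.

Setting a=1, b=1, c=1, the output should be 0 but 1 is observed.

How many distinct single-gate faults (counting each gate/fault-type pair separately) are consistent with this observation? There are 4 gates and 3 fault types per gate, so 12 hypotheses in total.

6

Fault-free: N0=1, N1=0, N2=0, N3=0 → 0. Observed 1.
  N0 stuck-at-0: output 0 ✗
  N0 stuck-at-1: output 0 ✗
  N0 inverted output: output 0 ✗
  N1 stuck-at-0: output 0 ✗
  N1 stuck-at-1: output 1 ✓
  N1 inverted output: output 1 ✓
  N2 stuck-at-0: output 0 ✗
  N2 stuck-at-1: output 1 ✓
  N2 inverted output: output 1 ✓
  N3 stuck-at-0: output 0 ✗
  N3 stuck-at-1: output 1 ✓
  N3 inverted output: output 1 ✓
Consistent faults: {N1 stuck-at-1, N1 inverted output, N2 stuck-at-1, N2 inverted output, N3 stuck-at-1, N3 inverted output} — 6 in all.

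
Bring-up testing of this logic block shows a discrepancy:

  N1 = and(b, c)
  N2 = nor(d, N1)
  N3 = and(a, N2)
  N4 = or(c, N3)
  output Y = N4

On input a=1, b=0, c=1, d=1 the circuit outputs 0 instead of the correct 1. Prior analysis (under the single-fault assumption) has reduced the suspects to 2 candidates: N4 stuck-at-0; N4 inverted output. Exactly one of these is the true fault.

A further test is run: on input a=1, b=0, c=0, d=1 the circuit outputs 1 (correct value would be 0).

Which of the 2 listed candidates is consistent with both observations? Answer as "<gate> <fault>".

N4 inverted output

Evaluate each candidate on input a=1, b=0, c=0, d=1:
  N4 stuck-at-0: N1=0, N2=0, N3=0, N4=0 [stuck-at-0] → 0 — eliminated
  N4 inverted output: N1=0, N2=0, N3=0, N4=1 [inverted output] → 1 — matches
Only N4 inverted output reproduces the observed 1.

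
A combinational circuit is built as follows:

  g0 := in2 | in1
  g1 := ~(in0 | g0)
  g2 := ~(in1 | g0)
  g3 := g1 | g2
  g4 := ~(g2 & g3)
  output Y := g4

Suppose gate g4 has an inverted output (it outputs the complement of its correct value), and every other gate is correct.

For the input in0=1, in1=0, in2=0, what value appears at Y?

Propagate with g4 forced: g0=0, g1=0, g2=1, g3=1, g4=1 [inverted output].
So Y = 1. (Without the fault it would be 0.)

1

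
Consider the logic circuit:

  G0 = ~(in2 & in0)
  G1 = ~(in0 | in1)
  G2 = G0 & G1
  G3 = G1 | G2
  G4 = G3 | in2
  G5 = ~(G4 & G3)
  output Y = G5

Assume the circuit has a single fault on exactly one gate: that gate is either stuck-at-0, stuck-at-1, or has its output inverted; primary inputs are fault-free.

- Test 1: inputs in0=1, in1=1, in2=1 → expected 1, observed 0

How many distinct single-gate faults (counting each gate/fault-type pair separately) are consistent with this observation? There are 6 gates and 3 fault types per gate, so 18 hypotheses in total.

8

Fault-free: G0=0, G1=0, G2=0, G3=0, G4=1, G5=1 → 1. Observed 0.
  G0: none of the 3 fault types match ✗
  G1: stuck-at-1, inverted output ✓; others ✗
  G2: stuck-at-1, inverted output ✓; others ✗
  G3: stuck-at-1, inverted output ✓; others ✗
  G4: none of the 3 fault types match ✗
  G5: stuck-at-0, inverted output ✓; others ✗
Consistent faults: {G1 stuck-at-1, G1 inverted output, G2 stuck-at-1, G2 inverted output, G3 stuck-at-1, G3 inverted output, G5 stuck-at-0, G5 inverted output} — 8 in all.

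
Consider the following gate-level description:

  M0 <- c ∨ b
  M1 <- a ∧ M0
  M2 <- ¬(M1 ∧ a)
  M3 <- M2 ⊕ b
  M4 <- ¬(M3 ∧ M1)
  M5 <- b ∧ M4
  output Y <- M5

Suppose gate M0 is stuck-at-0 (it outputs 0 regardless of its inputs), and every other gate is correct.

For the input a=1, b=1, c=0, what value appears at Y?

Propagate with M0 forced: M0=0 [stuck-at-0], M1=0, M2=1, M3=0, M4=1, M5=1.
So Y = 1. (Without the fault it would be 0.)

1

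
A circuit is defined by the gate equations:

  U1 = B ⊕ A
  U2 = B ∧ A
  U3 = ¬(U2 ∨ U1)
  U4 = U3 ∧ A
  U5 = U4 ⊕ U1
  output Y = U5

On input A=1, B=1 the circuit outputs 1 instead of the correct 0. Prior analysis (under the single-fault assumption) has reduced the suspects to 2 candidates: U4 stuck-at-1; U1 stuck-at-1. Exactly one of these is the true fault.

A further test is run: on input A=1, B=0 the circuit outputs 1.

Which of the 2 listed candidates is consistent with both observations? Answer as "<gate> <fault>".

U1 stuck-at-1

Evaluate each candidate on input A=1, B=0:
  U4 stuck-at-1: U1=1, U2=0, U3=0, U4=1 [stuck-at-1], U5=0 → 0 — eliminated
  U1 stuck-at-1: U1=1 [stuck-at-1], U2=0, U3=0, U4=0, U5=1 → 1 — matches
Only U1 stuck-at-1 reproduces the observed 1.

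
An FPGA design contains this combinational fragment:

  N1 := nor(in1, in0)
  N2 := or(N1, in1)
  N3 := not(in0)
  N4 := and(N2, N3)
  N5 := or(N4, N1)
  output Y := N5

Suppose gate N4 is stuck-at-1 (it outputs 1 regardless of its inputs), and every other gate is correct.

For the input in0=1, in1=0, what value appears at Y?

1

Propagate with N4 forced: N1=0, N2=0, N3=0, N4=1 [stuck-at-1], N5=1.
So Y = 1. (Without the fault it would be 0.)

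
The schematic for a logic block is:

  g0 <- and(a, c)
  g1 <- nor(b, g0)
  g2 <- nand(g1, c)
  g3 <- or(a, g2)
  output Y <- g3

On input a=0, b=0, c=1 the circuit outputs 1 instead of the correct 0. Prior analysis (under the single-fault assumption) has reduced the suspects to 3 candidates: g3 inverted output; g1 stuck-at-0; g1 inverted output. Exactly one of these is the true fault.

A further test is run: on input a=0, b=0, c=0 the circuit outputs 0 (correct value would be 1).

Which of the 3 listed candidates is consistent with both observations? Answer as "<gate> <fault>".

g3 inverted output

Evaluate each candidate on input a=0, b=0, c=0:
  g3 inverted output: g0=0, g1=1, g2=1, g3=0 [inverted output] → 0 — matches
  g1 stuck-at-0: g0=0, g1=0 [stuck-at-0], g2=1, g3=1 → 1 — eliminated
  g1 inverted output: g0=0, g1=0 [inverted output], g2=1, g3=1 → 1 — eliminated
Only g3 inverted output reproduces the observed 0.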